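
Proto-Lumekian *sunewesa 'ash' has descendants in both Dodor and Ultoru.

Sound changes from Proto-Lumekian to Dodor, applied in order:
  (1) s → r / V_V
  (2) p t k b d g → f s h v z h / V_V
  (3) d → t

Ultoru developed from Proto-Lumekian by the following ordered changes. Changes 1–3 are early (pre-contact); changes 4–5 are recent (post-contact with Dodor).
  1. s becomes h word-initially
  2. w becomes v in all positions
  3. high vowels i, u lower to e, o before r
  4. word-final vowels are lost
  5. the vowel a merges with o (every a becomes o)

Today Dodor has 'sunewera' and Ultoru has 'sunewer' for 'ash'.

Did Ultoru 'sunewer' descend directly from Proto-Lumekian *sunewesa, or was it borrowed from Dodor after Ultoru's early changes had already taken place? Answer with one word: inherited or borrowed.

If inherited, *sunewesa would pass through all of Ultoru's changes:
Ultoru: *sunewesa > hunewesa > hunevesa > huneves  (by debuccalisation, unconditioned shift, apocope)
If borrowed from Dodor 'sunewera' after the early changes, it would undergo only the recent ones:
  rule 4 (apocope): sunewera → sunewer
  rule 5 (vowel merger): no change (sunewer)
  ⇒ as a loan: sunewer
Ultoru 'sunewer' matches the loan outcome 'sunewer', not the inherited 'huneves' — it skipped the early Ultoru changes, so it was borrowed from Dodor.

borrowed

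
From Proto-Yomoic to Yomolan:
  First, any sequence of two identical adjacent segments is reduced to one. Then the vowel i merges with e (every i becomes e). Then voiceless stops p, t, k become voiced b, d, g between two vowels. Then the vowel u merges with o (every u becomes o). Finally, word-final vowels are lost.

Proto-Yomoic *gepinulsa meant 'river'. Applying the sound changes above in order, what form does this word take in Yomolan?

gebenols

Yomolan: *gepinulsa
  gepinulsa (rule 1 does not apply)
  gepinulsa → gepenulsa   [vowel merger]
  gepenulsa → gebenulsa   [intervocalic voicing]
  gebenulsa → gebenolsa   [vowel merger]
  gebenolsa → gebenols   [apocope]
  giving Yomolan gebenols.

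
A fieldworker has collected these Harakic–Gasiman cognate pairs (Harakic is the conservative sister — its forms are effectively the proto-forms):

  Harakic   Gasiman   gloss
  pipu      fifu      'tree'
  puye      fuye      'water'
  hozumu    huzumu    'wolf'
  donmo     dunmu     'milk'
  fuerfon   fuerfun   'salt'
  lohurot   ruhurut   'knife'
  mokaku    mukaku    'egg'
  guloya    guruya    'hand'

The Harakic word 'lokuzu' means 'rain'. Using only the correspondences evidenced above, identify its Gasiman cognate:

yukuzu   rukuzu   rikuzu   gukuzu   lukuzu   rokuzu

lohurot ~ ruhurut — Harakic l corresponds to Gasiman r word-initially before a back vowel.
hozumu ~ huzumu, lohurot ~ ruhurut — Harakic o corresponds to Gasiman u after a consonant, before a consonant other than r, m, n, p, b, f, v.
Applying these to Harakic 'lokuzu':
  lokuzu → rokuzu   (l→r word-initially before a back vowel)
  rokuzu → rukuzu   (o→u after a consonant, before a consonant other than r, m, n, p, b, f, v)
So the Gasiman cognate is 'rukuzu'.

rukuzu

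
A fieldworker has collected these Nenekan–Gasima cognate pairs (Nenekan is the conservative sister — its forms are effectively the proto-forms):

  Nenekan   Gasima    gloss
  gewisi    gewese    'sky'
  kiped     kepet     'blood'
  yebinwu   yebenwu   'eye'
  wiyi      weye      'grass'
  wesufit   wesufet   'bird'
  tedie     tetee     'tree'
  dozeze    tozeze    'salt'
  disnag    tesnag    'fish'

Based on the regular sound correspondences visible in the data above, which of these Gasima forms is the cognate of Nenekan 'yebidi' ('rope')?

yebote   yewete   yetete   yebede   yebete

yebete

gewisi ~ gewese, wiyi ~ weye — Nenekan i corresponds to Gasima e after a consonant, before a consonant other than r, m, n, p, b, f, v.
tedie ~ tetee — Nenekan d corresponds to Gasima t between vowels (before a front vowel).
gewisi ~ gewese, wiyi ~ weye — Nenekan i corresponds to Gasima e word-finally.
Applying these to Nenekan 'yebidi':
  yebidi → yebedi   (i→e after a consonant, before a consonant other than r, m, n, p, b, f, v)
  yebedi → yebeti   (d→t between vowels (before a front vowel))
  yebeti → yebete   (i→e word-finally)
So the Gasima cognate is 'yebete'.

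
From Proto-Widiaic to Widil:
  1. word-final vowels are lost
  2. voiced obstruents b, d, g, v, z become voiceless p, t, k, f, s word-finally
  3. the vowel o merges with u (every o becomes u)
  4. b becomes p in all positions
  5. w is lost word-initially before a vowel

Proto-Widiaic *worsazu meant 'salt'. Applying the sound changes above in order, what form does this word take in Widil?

ursas

Widil: start from *worsazu.
  rule 1 (apocope): worsazu → worsaz
  rule 2 (final devoicing): worsaz → worsas
  rule 3 (vowel merger): worsas → wursas
  rule 4: no change — wursas
  rule 5 (glide loss): wursas → ursas
  ⇒ Widil ursas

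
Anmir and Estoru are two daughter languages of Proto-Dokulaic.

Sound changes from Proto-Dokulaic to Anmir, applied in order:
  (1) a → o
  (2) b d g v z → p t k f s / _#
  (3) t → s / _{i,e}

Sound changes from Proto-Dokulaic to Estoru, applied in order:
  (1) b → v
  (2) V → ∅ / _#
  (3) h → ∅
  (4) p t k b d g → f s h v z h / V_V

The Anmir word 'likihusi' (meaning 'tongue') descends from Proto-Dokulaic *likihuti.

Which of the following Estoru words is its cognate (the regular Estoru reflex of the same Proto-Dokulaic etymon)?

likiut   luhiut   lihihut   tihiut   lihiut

lihiut

Estoru: *likihuti
  likihuti (rule 1 does not apply)
  likihuti → likihut   [apocope]
  likihut → likiut   [h-loss]
  likiut → lihiut   [intervocalic lenition]
  giving Estoru lihiut.
Only 'lihiut' matches the regular Estoru development of *likihuti.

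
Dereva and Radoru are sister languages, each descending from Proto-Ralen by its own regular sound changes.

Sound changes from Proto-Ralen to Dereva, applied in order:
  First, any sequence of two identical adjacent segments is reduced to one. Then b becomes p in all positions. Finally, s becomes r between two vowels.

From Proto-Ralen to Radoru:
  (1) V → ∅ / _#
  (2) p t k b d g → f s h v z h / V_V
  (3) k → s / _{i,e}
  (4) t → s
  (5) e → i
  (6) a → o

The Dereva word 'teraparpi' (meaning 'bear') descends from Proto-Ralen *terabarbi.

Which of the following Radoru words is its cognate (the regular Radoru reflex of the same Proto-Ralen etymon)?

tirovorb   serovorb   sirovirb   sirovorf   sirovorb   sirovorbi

sirovorb

Radoru: *terabarbi
  terabarbi → terabarb   [apocope]
  terabarb → teravarb   [intervocalic lenition]
  teravarb (rule 3 does not apply)
  teravarb → seravarb   [unconditioned shift]
  seravarb → siravarb   [vowel merger]
  siravarb → sirovorb   [vowel merger]
  giving Radoru sirovorb.
Among the options, 'sirovorb' alone shows every Radoru change applied in order.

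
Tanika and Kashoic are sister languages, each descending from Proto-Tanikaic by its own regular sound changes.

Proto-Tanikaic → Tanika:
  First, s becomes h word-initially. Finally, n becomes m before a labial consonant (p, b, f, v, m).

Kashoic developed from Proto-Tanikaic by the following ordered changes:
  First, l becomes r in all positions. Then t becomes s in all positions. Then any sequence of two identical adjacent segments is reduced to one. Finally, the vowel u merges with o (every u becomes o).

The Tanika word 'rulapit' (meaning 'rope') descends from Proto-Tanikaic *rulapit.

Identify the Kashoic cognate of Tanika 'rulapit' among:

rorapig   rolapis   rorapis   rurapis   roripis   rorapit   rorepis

rorapis

Kashoic: *rulapit
  rulapit → rurapit   [unconditioned shift]
  rurapit → rurapis   [unconditioned shift]
  rurapis (rule 3 does not apply)
  rurapis → rorapis   [vowel merger]
  giving Kashoic rorapis.
Only 'rorapis' matches the regular Kashoic development of *rulapit.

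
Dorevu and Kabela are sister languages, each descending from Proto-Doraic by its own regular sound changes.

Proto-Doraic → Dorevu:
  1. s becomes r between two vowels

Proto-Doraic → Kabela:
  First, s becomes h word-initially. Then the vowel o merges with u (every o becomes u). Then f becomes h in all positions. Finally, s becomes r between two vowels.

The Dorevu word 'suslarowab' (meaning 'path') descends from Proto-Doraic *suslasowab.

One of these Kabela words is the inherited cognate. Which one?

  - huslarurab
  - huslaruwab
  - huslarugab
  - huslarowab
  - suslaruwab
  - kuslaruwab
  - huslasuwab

Kabela: *suslasowab > huslasowab > huslasuwab > huslaruwab  (by debuccalisation, vowel merger, rhotacism)
Only 'huslaruwab' matches the regular Kabela development of *suslasowab.

huslaruwab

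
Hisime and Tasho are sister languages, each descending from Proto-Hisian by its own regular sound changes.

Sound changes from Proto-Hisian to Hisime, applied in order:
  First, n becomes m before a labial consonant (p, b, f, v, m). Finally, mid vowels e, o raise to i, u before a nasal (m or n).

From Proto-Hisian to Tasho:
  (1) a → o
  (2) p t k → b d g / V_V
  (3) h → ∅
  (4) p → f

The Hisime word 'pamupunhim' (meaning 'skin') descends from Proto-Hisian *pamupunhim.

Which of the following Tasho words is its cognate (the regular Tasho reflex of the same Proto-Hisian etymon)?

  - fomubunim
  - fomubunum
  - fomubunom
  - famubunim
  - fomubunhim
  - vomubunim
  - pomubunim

fomubunim

Tasho: *pamupunhim
  pamupunhim → pomupunhim   [vowel merger]
  pomupunhim → pomubunhim   [intervocalic voicing]
  pomubunhim → pomubunim   [h-loss]
  pomubunim → fomubunim   [unconditioned shift]
  giving Tasho fomubunim.
The other candidates each miss or misapply at least one Tasho change.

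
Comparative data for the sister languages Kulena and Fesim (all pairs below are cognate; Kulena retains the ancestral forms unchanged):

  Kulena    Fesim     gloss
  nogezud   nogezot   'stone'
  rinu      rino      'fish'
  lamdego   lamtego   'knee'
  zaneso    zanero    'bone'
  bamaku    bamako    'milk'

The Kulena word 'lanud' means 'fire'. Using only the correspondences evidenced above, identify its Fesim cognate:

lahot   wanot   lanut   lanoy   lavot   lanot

nogezud ~ nogezot — Kulena u corresponds to Fesim o after a consonant, before a consonant other than r, m, n, p, b, f, v.
nogezud ~ nogezot — Kulena d corresponds to Fesim t word-finally.
Applying these to Kulena 'lanud':
  lanud → lanod   (u→o after a consonant, before a consonant other than r, m, n, p, b, f, v)
  lanod → lanot   (d→t word-finally)
So the Fesim cognate is 'lanot'.

lanot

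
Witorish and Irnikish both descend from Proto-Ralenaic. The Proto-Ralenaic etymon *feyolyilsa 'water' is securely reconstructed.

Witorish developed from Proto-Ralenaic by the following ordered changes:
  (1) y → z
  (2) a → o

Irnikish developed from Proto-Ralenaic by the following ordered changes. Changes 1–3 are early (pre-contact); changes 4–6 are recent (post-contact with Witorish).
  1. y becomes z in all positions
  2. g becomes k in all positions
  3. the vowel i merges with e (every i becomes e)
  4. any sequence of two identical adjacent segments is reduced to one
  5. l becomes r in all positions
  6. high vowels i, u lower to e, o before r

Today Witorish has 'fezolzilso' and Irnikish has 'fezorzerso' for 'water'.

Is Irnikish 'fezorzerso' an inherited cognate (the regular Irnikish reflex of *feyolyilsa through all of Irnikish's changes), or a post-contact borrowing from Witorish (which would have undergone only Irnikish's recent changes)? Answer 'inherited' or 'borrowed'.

If inherited, *feyolyilsa would pass through all of Irnikish's changes:
Irnikish: *feyolyilsa > fezolzilsa > fezolzelsa > fezorzersa  (by unconditioned shift, vowel merger, unconditioned shift)
If borrowed from Witorish 'fezolzilso' after the early changes, it would undergo only the recent ones:
  rule 4 (degemination): no change (fezolzilso)
  rule 5 (unconditioned shift): fezolzilso → fezorzirso
  rule 6 (pre-rhotic lowering): fezorzirso → fezorzerso
  ⇒ as a loan: fezorzerso
Irnikish 'fezorzerso' matches the loan outcome 'fezorzerso', not the inherited 'fezorzersa' — it skipped the early Irnikish changes, so it was borrowed from Witorish.

borrowed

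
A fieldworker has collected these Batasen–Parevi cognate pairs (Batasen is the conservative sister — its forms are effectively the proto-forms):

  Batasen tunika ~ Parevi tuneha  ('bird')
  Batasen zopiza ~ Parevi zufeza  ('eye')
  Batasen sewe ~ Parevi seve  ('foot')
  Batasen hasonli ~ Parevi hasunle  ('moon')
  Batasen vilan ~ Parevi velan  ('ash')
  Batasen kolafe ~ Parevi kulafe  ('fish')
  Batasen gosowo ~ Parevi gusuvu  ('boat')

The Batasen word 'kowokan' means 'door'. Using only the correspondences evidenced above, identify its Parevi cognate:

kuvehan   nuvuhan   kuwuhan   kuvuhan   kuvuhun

kuvuhan

kolafe ~ kulafe, gosowo ~ gusuvu — Batasen o corresponds to Parevi u after a consonant, before a consonant other than r, m, n, p, b, f, v.
gosowo ~ gusuvu — Batasen w corresponds to Parevi v between vowels (before a back vowel).
tunika ~ tuneha — Batasen k corresponds to Parevi h between vowels (before a back vowel).
Applying these to Batasen 'kowokan':
  kowokan → kuwokan   (o→u after a consonant, before a consonant other than r, m, n, p, b, f, v)
  kuwokan → kuvokan   (w→v between vowels (before a back vowel))
  kuvokan → kuvukan   (o→u after a consonant, before a consonant other than r, m, n, p, b, f, v)
  kuvukan → kuvuhan   (k→h between vowels (before a back vowel))
So the Parevi cognate is 'kuvuhan'.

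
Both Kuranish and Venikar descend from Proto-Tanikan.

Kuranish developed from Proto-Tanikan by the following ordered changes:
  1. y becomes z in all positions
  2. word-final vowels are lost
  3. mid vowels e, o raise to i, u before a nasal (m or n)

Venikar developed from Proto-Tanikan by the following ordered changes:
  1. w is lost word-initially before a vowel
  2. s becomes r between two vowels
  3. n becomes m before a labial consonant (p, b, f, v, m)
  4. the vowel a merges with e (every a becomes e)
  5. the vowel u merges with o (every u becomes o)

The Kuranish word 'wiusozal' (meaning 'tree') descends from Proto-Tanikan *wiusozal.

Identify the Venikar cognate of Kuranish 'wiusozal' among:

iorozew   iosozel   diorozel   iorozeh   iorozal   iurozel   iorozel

Venikar: *wiusozal
  wiusozal → iusozal   [glide loss]
  iusozal → iurozal   [rhotacism]
  iurozal (rule 3 does not apply)
  iurozal → iurozel   [vowel merger]
  iurozel → iorozel   [vowel merger]
  giving Venikar iorozel.
Among the options, 'iorozel' alone shows every Venikar change applied in order.

iorozel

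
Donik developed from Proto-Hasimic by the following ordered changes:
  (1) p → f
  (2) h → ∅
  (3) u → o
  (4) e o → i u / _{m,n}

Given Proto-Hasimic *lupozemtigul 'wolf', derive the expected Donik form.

lofozimtigol

Donik: *lupozemtigul > lufozemtigul > lofozemtigol > lofozimtigol  (by unconditioned shift, vowel merger, pre-nasal raising)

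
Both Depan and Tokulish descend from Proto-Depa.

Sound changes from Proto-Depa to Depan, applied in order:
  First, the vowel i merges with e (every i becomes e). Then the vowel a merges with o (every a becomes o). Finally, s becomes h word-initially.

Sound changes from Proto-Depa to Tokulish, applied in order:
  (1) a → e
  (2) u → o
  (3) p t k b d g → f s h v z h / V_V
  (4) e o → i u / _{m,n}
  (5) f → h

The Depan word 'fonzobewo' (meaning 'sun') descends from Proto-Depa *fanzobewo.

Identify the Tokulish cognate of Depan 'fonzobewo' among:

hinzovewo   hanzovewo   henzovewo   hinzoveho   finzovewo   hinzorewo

hinzovewo

Tokulish: *fanzobewo > fenzobewo > fenzovewo > finzovewo > hinzovewo  (by vowel merger, intervocalic lenition, pre-nasal raising, unconditioned shift)
Only 'hinzovewo' matches the regular Tokulish development of *fanzobewo.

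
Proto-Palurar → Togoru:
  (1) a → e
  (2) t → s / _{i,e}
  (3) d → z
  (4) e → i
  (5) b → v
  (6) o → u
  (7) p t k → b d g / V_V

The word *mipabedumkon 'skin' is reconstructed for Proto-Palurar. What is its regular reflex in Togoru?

Togoru: *mipabedumkon > mipebedumkon > mipebezumkon > mipibizumkon > mipivizumkon > mipivizumkun > mibivizumkun  (by vowel merger, unconditioned shift, vowel merger, unconditioned shift, vowel merger, intervocalic voicing)

mibivizumkun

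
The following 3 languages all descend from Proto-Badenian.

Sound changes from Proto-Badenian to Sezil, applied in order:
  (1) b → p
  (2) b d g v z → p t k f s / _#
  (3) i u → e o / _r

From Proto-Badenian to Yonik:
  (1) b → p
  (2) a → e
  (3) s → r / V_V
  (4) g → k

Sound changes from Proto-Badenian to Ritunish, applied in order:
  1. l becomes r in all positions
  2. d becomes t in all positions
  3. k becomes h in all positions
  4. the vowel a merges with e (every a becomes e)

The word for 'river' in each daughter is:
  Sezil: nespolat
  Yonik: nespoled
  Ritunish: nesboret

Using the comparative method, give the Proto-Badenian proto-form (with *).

Position 7: Sezil has a, Yonik has e, Ritunish has e. Sezil preserves a here (none of its changes turn any other segment into a), so the proto-segment is *a.
Position 8: Sezil has t, Yonik has d, Ritunish has t. Yonik preserves d here (none of its changes turn any other segment into d), so the proto-segment is *d.
Position 4: Sezil has p, Yonik has p, Ritunish has b. Ritunish preserves b here (none of its changes turn any other segment into b), so the proto-segment is *b.
Verify the candidate proto-form against each daughter:
Sezil: start from *nesbolad.
  rule 1 (unconditioned shift): nesbolad → nespolad
  rule 2 (final devoicing): nespolad → nespolat
  rule 3: no change — nespolat
  ⇒ Sezil nespolat
Yonik: *nesbolad > nespolad > nespoled  (by unconditioned shift, vowel merger)
Ritunish: start from *nesbolad.
  rule 1 (unconditioned shift): nesbolad → nesborad
  rule 2 (unconditioned shift): nesborad → nesborat
  rule 3: no change — nesborat
  rule 4 (vowel merger): nesborat → nesboret
  ⇒ Ritunish nesboret
*nesbolad is the unique common source.

*nesbolad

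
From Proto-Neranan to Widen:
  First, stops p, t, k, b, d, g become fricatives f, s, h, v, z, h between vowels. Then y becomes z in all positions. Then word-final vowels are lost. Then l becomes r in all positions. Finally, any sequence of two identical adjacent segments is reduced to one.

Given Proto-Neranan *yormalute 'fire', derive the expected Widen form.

Widen: *yormalute > yormaluse > zormaluse > zormalus > zormarus  (by intervocalic lenition, unconditioned shift, apocope, unconditioned shift)

zormarus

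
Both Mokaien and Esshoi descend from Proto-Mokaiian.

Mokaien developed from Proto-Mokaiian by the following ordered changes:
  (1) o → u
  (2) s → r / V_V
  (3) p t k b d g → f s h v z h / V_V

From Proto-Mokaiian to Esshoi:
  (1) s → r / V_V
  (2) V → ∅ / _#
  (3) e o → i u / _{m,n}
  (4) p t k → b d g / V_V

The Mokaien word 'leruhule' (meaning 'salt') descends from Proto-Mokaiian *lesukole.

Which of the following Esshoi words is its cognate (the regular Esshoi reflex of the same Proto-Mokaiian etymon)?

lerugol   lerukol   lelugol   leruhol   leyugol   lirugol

Esshoi: *lesukole
  lesukole → lerukole   [rhotacism]
  lerukole → lerukol   [apocope]
  lerukol (rule 3 does not apply)
  lerukol → lerugol   [intervocalic voicing]
  giving Esshoi lerugol.
Only 'lerugol' matches the regular Esshoi development of *lesukole.

lerugol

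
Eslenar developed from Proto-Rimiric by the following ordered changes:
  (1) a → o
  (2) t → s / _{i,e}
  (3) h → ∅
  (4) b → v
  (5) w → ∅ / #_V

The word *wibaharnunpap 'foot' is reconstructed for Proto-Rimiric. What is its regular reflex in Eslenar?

Eslenar: *wibaharnunpap
  wibaharnunpap → wibohornunpop   [vowel merger]
  wibohornunpop (rule 2 does not apply)
  wibohornunpop → wiboornunpop   [h-loss]
  wiboornunpop → wivoornunpop   [unconditioned shift]
  wivoornunpop → ivoornunpop   [glide loss]
  giving Eslenar ivoornunpop.

ivoornunpop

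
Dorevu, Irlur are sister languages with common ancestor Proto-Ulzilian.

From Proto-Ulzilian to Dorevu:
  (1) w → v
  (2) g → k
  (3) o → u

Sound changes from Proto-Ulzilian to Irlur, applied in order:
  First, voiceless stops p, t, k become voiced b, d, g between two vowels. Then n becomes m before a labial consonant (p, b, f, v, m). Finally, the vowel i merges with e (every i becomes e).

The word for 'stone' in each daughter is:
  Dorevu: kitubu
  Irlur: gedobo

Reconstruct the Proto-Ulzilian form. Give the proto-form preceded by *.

Position 3: Dorevu has t, Irlur has d. Dorevu preserves t here (none of its changes turn any other segment into t), so the proto-segment is *t.
Position 1: Dorevu has k, Irlur has g. Taking the neighbouring segments as reconstructed: Dorevu k could go back to *k or *g; Irlur g can only go back to *g — the one source consistent with every daughter is *g.
Position 4: Dorevu has u, Irlur has o. Irlur preserves o here (none of its changes turn any other segment into o), so the proto-segment is *o.
Verify the candidate proto-form against each daughter:
Dorevu: start from *gitobo.
  rule 1: no change — gitobo
  rule 2 (unconditioned shift): gitobo → kitobo
  rule 3 (vowel merger): kitobo → kitubu
  ⇒ Dorevu kitubu
Irlur: start from *gitobo.
  rule 1 (intervocalic voicing): gitobo → gidobo
  rule 2: no change — gidobo
  rule 3 (vowel merger): gidobo → gedobo
  ⇒ Irlur gedobo
Only *gitobo yields all of Dorevu kitubu, Irlur gedobo.

*gitobo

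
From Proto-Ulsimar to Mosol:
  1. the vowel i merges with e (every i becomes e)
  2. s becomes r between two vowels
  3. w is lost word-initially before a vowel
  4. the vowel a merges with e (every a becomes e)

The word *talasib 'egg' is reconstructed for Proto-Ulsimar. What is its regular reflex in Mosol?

telereb

Mosol: *talasib
  talasib → talaseb   [vowel merger]
  talaseb → talareb   [rhotacism]
  talareb (rule 3 does not apply)
  talareb → telereb   [vowel merger]
  giving Mosol telereb.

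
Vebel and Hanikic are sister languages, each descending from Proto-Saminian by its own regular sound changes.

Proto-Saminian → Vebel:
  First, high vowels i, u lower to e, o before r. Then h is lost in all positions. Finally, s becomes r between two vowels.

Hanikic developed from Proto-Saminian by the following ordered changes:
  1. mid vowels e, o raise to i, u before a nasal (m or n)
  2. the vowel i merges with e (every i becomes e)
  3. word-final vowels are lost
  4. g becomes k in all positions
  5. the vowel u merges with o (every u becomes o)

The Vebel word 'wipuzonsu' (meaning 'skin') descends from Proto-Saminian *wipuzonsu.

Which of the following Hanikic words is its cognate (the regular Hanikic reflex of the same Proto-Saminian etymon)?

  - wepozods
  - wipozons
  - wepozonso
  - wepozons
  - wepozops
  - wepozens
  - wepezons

Hanikic: *wipuzonsu > wipuzunsu > wepuzunsu > wepuzuns > wepozons  (by pre-nasal raising, vowel merger, apocope, vowel merger)

wepozons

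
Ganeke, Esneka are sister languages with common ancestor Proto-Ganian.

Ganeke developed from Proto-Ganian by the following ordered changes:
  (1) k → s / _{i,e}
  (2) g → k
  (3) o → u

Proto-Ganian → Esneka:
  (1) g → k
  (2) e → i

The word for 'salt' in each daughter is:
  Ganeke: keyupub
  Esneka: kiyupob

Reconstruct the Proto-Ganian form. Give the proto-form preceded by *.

*geyupob

Position 1: Ganeke has k, Esneka has k. Taking the neighbouring segments as reconstructed: Ganeke k can only go back to *g; Esneka k could go back to *k or *g — the one source consistent with every daughter is *g.
Position 2: Ganeke has e, Esneka has i. Ganeke preserves e here (none of its changes turn any other segment into e), so the proto-segment is *e.
Position 6: Ganeke has u, Esneka has o. Esneka preserves o here (none of its changes turn any other segment into o), so the proto-segment is *o.
This points to *geyupob. Verify forward in each daughter:
Ganeke: *geyupob > keyupob > keyupub  (by unconditioned shift, vowel merger)
Esneka: *geyupob
  geyupob → keyupob   [unconditioned shift]
  keyupob → kiyupob   [vowel merger]
  giving Esneka kiyupob.
*geyupob is the unique common source.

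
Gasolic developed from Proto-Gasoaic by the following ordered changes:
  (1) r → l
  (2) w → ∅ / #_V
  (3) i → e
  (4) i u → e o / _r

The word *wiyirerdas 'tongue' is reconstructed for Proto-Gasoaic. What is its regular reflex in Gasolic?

eyeleldas

Gasolic: *wiyirerdas
  wiyirerdas → wiyileldas   [unconditioned shift]
  wiyileldas → iyileldas   [glide loss]
  iyileldas → eyeleldas   [vowel merger]
  eyeleldas (rule 4 does not apply)
  giving Gasolic eyeleldas.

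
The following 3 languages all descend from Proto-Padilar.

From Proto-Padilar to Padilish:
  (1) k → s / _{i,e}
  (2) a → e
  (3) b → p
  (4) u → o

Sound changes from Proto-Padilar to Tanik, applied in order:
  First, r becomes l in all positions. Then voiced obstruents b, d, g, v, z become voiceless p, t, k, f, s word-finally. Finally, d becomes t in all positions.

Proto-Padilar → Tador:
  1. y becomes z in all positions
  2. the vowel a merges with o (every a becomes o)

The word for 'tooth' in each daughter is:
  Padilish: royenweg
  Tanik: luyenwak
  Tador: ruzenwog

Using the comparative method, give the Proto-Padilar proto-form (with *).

*ruyenwag

Position 3: Padilish has y, Tanik has y, Tador has z. Padilish preserves y here (none of its changes turn any other segment into y), so the proto-segment is *y.
Position 2: Padilish has o, Tanik has u, Tador has u. Tanik preserves u here (none of its changes turn any other segment into u), so the proto-segment is *u.
Position 1: Padilish has r, Tanik has l, Tador has r. Padilish preserves r here (none of its changes turn any other segment into r), so the proto-segment is *r.
This points to *ruyenwag. Verify forward in each daughter:
Padilish: start from *ruyenwag.
  rule 1: no change — ruyenwag
  rule 2 (vowel merger): ruyenwag → ruyenweg
  rule 3: no change — ruyenweg
  rule 4 (vowel merger): ruyenweg → royenweg
  ⇒ Padilish royenweg
Tanik: *ruyenwag > luyenwag > luyenwak  (by unconditioned shift, final devoicing)
Tador: *ruyenwag > ruzenwag > ruzenwog  (by unconditioned shift, vowel merger)
*ruyenwag is the unique common source.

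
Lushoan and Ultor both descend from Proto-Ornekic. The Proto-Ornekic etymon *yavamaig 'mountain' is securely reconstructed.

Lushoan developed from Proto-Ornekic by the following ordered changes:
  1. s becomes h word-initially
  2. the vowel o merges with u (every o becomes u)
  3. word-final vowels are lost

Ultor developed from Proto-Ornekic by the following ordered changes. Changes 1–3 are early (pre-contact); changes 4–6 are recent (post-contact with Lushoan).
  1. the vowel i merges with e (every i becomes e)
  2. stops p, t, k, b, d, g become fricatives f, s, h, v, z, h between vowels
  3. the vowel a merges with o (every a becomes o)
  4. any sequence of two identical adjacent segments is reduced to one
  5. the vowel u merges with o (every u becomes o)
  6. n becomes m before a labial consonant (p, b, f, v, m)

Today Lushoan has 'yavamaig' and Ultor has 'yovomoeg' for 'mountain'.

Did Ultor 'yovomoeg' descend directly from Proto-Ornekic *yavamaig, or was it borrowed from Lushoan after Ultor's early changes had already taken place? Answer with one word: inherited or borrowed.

inherited

If inherited, *yavamaig would pass through all of Ultor's changes:
Ultor: start from *yavamaig.
  rule 1 (vowel merger): yavamaig → yavamaeg
  rule 2: no change — yavamaeg
  rule 3 (vowel merger): yavamaeg → yovomoeg
  rule 4: no change — yovomoeg
  rule 5: no change — yovomoeg
  rule 6: no change — yovomoeg
  ⇒ Ultor yovomoeg
If borrowed from Lushoan 'yavamaig' after the early changes, it would undergo only the recent ones:
  rule 4 (degemination): no change (yavamaig)
  rule 5 (vowel merger): no change (yavamaig)
  rule 6 (nasal place assimilation): no change (yavamaig)
  ⇒ as a loan: yavamaig
Ultor 'yovomoeg' matches the inherited outcome exactly, so it is an inherited cognate, not a loan.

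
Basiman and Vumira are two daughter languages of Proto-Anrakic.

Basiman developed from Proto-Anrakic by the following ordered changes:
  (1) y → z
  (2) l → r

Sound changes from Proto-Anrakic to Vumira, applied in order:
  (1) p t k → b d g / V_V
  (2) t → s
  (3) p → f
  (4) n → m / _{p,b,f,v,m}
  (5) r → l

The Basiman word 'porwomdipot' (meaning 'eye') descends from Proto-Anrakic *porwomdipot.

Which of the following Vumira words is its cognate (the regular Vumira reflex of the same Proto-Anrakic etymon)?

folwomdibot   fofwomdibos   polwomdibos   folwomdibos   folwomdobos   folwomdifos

Vumira: *porwomdipot
  porwomdipot → porwomdibot   [intervocalic voicing]
  porwomdibot → porwomdibos   [unconditioned shift]
  porwomdibos → forwomdibos   [unconditioned shift]
  forwomdibos (rule 4 does not apply)
  forwomdibos → folwomdibos   [unconditioned shift]
  giving Vumira folwomdibos.
Only 'folwomdibos' matches the regular Vumira development of *porwomdipot.

folwomdibos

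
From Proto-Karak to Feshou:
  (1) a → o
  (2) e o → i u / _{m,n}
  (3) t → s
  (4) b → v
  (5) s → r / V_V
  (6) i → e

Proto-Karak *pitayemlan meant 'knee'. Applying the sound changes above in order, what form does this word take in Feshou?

peroyemlun

Feshou: start from *pitayemlan.
  rule 1 (vowel merger): pitayemlan → pitoyemlon
  rule 2 (pre-nasal raising): pitoyemlon → pitoyimlun
  rule 3 (unconditioned shift): pitoyimlun → pisoyimlun
  rule 4: no change — pisoyimlun
  rule 5 (rhotacism): pisoyimlun → piroyimlun
  rule 6 (vowel merger): piroyimlun → peroyemlun
  ⇒ Feshou peroyemlun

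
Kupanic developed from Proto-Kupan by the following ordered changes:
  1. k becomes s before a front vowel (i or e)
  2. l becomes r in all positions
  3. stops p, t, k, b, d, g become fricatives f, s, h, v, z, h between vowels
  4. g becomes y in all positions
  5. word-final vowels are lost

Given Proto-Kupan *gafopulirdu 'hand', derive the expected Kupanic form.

yafofurird

Kupanic: *gafopulirdu > gafopurirdu > gafofurirdu > yafofurirdu > yafofurird  (by unconditioned shift, intervocalic lenition, unconditioned shift, apocope)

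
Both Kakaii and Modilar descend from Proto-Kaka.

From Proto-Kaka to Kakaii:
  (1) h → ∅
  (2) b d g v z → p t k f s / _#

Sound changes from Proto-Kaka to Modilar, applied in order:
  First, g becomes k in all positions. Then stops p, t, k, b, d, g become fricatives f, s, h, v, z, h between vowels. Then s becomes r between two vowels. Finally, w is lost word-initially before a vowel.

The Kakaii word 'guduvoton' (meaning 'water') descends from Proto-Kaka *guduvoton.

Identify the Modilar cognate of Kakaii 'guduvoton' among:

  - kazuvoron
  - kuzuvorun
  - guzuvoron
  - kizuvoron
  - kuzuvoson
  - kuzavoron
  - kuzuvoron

Modilar: *guduvoton
  guduvoton → kuduvoton   [unconditioned shift]
  kuduvoton → kuzuvoson   [intervocalic lenition]
  kuzuvoson → kuzuvoron   [rhotacism]
  kuzuvoron (rule 4 does not apply)
  giving Modilar kuzuvoron.
Only 'kuzuvoron' matches the regular Modilar development of *guduvoton.

kuzuvoron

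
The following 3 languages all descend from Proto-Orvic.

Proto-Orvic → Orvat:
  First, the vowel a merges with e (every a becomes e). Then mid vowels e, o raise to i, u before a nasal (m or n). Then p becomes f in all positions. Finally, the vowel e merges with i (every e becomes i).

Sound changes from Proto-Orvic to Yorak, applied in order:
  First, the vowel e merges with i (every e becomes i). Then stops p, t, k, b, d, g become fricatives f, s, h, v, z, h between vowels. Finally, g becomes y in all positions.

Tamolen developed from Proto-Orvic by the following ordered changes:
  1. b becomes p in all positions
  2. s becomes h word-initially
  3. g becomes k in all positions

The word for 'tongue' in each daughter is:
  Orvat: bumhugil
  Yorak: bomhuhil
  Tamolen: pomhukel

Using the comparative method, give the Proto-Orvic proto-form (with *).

Position 2: Orvat has u, Yorak has o, Tamolen has o. Yorak preserves o here (none of its changes turn any other segment into o), so the proto-segment is *o.
Position 7: Orvat has i, Yorak has i, Tamolen has e. Tamolen preserves e here (none of its changes turn any other segment into e), so the proto-segment is *e.
Position 6: Orvat has g, Yorak has h, Tamolen has k. Orvat preserves g here (none of its changes turn any other segment into g), so the proto-segment is *g.
Continuing position by position gives *bomhugel; check it forward:
Orvat: start from *bomhugel.
  rule 1: no change — bomhugel
  rule 2 (pre-nasal raising): bomhugel → bumhugel
  rule 3: no change — bumhugel
  rule 4 (vowel merger): bumhugel → bumhugil
  ⇒ Orvat bumhugil
Yorak: start from *bomhugel.
  rule 1 (vowel merger): bomhugel → bomhugil
  rule 2 (intervocalic lenition): bomhugil → bomhuhil
  rule 3: no change — bomhuhil
  ⇒ Yorak bomhuhil
Tamolen: start from *bomhugel.
  rule 1 (unconditioned shift): bomhugel → pomhugel
  rule 2: no change — pomhugel
  rule 3 (unconditioned shift): pomhugel → pomhukel
  ⇒ Tamolen pomhukel
*bomhugel is the unique common source.

*bomhugel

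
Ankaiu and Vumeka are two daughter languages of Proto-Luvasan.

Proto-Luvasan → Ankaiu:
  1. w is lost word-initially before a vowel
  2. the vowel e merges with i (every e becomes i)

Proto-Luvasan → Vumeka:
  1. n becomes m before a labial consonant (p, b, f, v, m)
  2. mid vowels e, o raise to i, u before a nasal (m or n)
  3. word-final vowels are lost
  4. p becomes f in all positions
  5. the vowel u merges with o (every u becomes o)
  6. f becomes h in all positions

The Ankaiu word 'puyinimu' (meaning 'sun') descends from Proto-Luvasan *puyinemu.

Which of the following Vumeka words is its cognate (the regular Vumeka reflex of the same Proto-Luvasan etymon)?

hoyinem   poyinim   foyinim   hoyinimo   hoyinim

Vumeka: start from *puyinemu.
  rule 1: no change — puyinemu
  rule 2 (pre-nasal raising): puyinemu → puyinimu
  rule 3 (apocope): puyinimu → puyinim
  rule 4 (unconditioned shift): puyinim → fuyinim
  rule 5 (vowel merger): fuyinim → foyinim
  rule 6 (unconditioned shift): foyinim → hoyinim
  ⇒ Vumeka hoyinim
Only 'hoyinim' matches the regular Vumeka development of *puyinemu.

hoyinim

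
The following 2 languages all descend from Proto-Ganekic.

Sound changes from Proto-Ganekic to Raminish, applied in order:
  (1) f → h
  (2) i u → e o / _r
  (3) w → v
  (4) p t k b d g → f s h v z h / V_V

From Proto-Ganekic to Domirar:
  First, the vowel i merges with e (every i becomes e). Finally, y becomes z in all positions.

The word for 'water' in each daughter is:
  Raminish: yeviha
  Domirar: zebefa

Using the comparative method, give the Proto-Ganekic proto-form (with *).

*yebifa

Position 1: Raminish has y, Domirar has z. Raminish preserves y here (none of its changes turn any other segment into y), so the proto-segment is *y.
Position 4: Raminish has i, Domirar has e. Raminish preserves i here (none of its changes turn any other segment into i), so the proto-segment is *i.
Verify the candidate proto-form against each daughter:
Raminish: *yebifa > yebiha > yeviha  (by unconditioned shift, intervocalic lenition)
Domirar: start from *yebifa.
  rule 1 (vowel merger): yebifa → yebefa
  rule 2 (unconditioned shift): yebefa → zebefa
  ⇒ Domirar zebefa
Only *yebifa yields all of Raminish yeviha, Domirar zebefa.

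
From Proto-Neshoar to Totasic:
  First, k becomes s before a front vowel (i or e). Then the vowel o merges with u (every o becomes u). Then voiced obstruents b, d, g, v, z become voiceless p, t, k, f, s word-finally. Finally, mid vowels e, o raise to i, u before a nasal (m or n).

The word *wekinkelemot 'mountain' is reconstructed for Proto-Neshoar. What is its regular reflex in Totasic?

Totasic: *wekinkelemot > wesinselemot > wesinselemut > wesinselimut  (by palatalisation, vowel merger, pre-nasal raising)

wesinselimut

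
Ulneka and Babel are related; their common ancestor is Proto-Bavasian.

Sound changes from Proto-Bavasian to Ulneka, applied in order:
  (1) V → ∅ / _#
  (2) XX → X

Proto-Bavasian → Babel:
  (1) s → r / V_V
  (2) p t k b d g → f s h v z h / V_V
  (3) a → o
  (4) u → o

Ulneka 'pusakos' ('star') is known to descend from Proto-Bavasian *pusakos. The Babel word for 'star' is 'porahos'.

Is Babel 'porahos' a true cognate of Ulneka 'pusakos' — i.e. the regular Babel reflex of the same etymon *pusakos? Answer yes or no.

Derive the expected Babel reflex of *pusakos:
Babel: start from *pusakos.
  rule 1 (rhotacism): pusakos → purakos
  rule 2 (intervocalic lenition): purakos → purahos
  rule 3 (vowel merger): purahos → purohos
  rule 4 (vowel merger): purohos → porohos
  ⇒ Babel porohos
The regular Babel reflex would be 'porohos', but the attested form is 'porahos'. The correspondence is irregular, so they are not cognates (the Babel form has a different source).

no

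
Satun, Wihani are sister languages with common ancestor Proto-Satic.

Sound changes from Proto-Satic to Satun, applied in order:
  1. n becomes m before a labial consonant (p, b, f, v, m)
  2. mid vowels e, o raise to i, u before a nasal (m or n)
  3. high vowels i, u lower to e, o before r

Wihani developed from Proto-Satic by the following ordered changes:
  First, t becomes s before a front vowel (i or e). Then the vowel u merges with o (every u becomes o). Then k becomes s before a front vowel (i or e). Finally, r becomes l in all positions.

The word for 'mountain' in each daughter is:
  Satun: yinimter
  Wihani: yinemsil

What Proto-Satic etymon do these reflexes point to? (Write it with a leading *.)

Position 8: Satun has r, Wihani has l. Satun preserves r here (none of its changes turn any other segment into r), so the proto-segment is *r.
Position 6: Satun has t, Wihani has s. Satun preserves t here (none of its changes turn any other segment into t), so the proto-segment is *t.
Position 4: Satun has i, Wihani has e. Wihani preserves e here (none of its changes turn any other segment into e), so the proto-segment is *e.
Continuing position by position gives *yinemtir; check it forward:
Satun: *yinemtir > yinimtir > yinimter  (by pre-nasal raising, pre-rhotic lowering)
Wihani: start from *yinemtir.
  rule 1 (palatalisation): yinemtir → yinemsir
  rule 2: no change — yinemsir
  rule 3: no change — yinemsir
  rule 4 (unconditioned shift): yinemsir → yinemsil
  ⇒ Wihani yinemsil
Only *yinemtir yields all of Satun yinimter, Wihani yinemsil.

*yinemtir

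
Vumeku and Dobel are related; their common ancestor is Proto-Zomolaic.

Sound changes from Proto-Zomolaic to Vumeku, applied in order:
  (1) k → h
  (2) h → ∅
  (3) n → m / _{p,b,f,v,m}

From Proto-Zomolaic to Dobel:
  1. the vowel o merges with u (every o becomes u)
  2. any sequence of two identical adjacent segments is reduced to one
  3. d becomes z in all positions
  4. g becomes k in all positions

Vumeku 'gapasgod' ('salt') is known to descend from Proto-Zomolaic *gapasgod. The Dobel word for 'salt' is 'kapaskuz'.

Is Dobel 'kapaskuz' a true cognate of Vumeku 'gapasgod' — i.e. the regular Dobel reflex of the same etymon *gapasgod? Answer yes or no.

Derive the expected Dobel reflex of *gapasgod:
Dobel: *gapasgod
  gapasgod → gapasgud   [vowel merger]
  gapasgud (rule 2 does not apply)
  gapasgud → gapasguz   [unconditioned shift]
  gapasguz → kapaskuz   [unconditioned shift]
  giving Dobel kapaskuz.
Dobel 'kapaskuz' matches the regular reflex exactly, so the pair is cognate.

yes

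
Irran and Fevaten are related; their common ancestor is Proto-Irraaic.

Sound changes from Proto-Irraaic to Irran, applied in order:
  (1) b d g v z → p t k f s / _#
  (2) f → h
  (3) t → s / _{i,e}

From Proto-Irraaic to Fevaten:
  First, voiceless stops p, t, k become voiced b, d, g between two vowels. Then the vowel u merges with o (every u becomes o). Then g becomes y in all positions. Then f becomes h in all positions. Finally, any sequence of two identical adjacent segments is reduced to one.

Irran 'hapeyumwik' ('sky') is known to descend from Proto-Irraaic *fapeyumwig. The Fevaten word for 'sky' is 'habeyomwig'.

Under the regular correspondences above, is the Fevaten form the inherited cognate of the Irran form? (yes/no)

no

Derive the expected Fevaten reflex of *fapeyumwig:
Fevaten: *fapeyumwig
  fapeyumwig → fabeyumwig   [intervocalic voicing]
  fabeyumwig → fabeyomwig   [vowel merger]
  fabeyomwig → fabeyomwiy   [unconditioned shift]
  fabeyomwiy → habeyomwiy   [unconditioned shift]
  habeyomwiy (rule 5 does not apply)
  giving Fevaten habeyomwiy.
The regular Fevaten reflex would be 'habeyomwiy', but the attested form is 'habeyomwig'. The correspondence is irregular, so they are not cognates (the Fevaten form has a different source).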